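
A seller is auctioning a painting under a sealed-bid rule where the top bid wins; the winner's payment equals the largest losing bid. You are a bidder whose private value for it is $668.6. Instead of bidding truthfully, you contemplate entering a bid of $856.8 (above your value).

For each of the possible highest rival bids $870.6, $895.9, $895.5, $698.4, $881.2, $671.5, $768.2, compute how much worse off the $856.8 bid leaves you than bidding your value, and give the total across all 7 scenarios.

The deviation costs you only when the competing bid falls strictly between $668.6 and $856.8; elsewhere both bids give the same outcome.
$870.6: outcomes coincide → loss $0.
$895.9: outcomes coincide → loss $0.
$895.5: outcomes coincide → loss $0.
$698.4: truthful payoff $0, deviation payoff −$29.8 → loss $29.8.
$881.2: outcomes coincide → loss $0.
$671.5: truthful payoff $0, deviation payoff −$2.9 → loss $2.9.
$768.2: truthful payoff $0, deviation payoff −$99.6 → loss $99.6.
Total loss = $29.8 + $2.9 + $99.6 = $132.3.

$132.3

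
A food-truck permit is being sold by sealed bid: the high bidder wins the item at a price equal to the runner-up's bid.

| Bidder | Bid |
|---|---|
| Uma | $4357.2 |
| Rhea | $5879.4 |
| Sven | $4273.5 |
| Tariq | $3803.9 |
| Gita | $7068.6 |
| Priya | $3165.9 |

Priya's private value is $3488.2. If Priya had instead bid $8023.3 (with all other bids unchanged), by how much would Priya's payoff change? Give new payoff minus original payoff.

The highest bid among the other bidders is $7068.6; Priya's bid doesn't change that.
Original bid $3165.9: Priya is not highest (top rival bid is $7068.6); payoff $0.
Alternative bid $8023.3: Priya is highest, pays the top rival bid $7068.6; payoff $3488.2 − $7068.6 = −$3580.4.
Change in payoff = −$3580.4 − ($0) = −$3580.4.

−$3580.4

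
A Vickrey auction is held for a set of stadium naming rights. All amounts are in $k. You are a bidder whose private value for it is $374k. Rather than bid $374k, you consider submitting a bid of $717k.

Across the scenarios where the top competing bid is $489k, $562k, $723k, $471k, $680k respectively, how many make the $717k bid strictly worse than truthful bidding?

The deviation hurts exactly when the highest competing bid lies strictly between $374k and $717k — overbidding then wins at a price above your value.
$489k: inside the interval → strictly worse (loss $115k).
$562k: inside the interval → strictly worse (loss $188k).
$723k: above both → same outcome either way.
$471k: inside the interval → strictly worse (loss $97k).
$680k: inside the interval → strictly worse (loss $306k).
Count: 4.

4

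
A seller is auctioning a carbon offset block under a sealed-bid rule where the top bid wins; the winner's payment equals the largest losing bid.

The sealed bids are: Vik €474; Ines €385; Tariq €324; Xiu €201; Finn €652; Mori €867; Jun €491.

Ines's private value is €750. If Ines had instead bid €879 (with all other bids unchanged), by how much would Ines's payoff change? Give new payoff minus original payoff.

−€117

The highest bid among the other bidders is €867; Ines's bid doesn't change that.
Original bid €385: Ines is not highest (top rival bid is €867); payoff €0.
Alternative bid €879: Ines is highest, pays the top rival bid €867; payoff €750 − €867 = −€117.
Change in payoff = −€117 − (€0) = −€117.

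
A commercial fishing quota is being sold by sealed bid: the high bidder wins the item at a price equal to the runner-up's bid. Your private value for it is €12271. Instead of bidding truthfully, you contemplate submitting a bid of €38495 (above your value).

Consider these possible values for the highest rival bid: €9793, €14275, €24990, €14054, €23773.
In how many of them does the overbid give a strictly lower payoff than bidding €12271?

4

The deviation hurts exactly when the highest competing bid lies strictly between €12271 and €38495 — overbidding then wins at a price above your value.
€9793: below both → same outcome either way.
€14275: inside the interval → strictly worse (loss €2004).
€24990: inside the interval → strictly worse (loss €12719).
€14054: inside the interval → strictly worse (loss €1783).
€23773: inside the interval → strictly worse (loss €11502).
Count: 4.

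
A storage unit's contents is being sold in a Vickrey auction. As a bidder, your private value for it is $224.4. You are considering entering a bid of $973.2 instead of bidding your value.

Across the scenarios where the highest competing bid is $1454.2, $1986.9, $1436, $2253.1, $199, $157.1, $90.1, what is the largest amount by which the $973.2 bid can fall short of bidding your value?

$1454.2: same outcome either way → loss $0.
$1986.9: same outcome either way → loss $0.
$1436: same outcome either way → loss $0.
$2253.1: same outcome either way → loss $0.
$199: same outcome either way → loss $0.
$157.1: same outcome either way → loss $0.
$90.1: same outcome either way → loss $0.
Maximum loss: $0.

$0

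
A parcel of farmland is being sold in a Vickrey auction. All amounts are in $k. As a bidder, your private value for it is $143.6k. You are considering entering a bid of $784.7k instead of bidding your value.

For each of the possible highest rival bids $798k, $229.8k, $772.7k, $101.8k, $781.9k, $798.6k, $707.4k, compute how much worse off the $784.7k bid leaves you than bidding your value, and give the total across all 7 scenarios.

The deviation costs you only when the competing bid falls strictly between $143.6k and $784.7k; elsewhere both bids give the same outcome.
$798k: outcomes coincide → loss $0k.
$229.8k: truthful payoff $0k, deviation payoff −$86.2k → loss $86.2k.
$772.7k: truthful payoff $0k, deviation payoff −$629.1k → loss $629.1k.
$101.8k: outcomes coincide → loss $0k.
$781.9k: truthful payoff $0k, deviation payoff −$638.3k → loss $638.3k.
$798.6k: outcomes coincide → loss $0k.
$707.4k: truthful payoff $0k, deviation payoff −$563.8k → loss $563.8k.
Total loss = $86.2k + $629.1k + $638.3k + $563.8k = $1917.4k.

$1917.4k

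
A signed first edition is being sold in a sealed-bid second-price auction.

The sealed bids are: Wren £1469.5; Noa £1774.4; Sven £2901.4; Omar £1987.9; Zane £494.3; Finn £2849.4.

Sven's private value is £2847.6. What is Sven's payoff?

−£1.8

Highest bid: Sven at £2901.4, so Sven wins.
Second-highest bid: Finn at £2849.4 — that is the price the winner pays.
Sven's payoff = value − price = £2847.6 − £2849.4 = −£1.8.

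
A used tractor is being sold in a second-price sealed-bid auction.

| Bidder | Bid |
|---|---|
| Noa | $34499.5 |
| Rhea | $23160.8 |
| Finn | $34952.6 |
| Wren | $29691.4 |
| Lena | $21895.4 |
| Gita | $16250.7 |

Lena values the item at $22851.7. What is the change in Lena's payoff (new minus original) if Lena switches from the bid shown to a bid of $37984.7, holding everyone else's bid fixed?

−$12100.9

The highest bid among the other bidders is $34952.6; Lena's bid doesn't change that.
Original bid $21895.4: Lena is not highest (top rival bid is $34952.6); payoff $0.
Alternative bid $37984.7: Lena is highest, pays the top rival bid $34952.6; payoff $22851.7 − $34952.6 = −$12100.9.
Change in payoff = −$12100.9 − ($0) = −$12100.9.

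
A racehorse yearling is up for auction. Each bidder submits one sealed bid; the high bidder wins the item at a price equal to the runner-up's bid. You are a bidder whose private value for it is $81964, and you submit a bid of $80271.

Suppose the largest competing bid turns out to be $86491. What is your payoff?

$0

Your bid $80271 is below the highest competing bid $86491, so you lose.
A losing bidder pays nothing and receives nothing: payoff = $0.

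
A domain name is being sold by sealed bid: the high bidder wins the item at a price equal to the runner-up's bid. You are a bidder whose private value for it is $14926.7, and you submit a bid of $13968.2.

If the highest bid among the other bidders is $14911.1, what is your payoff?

Your bid $13968.2 is below the highest competing bid $14911.1, so you lose.
A losing bidder pays nothing and receives nothing: payoff = $0.

$0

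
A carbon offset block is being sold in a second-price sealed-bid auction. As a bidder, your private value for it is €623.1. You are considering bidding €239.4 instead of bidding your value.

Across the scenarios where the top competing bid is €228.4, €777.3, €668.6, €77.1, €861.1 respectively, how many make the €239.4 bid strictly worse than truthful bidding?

The deviation hurts exactly when the highest competing bid lies strictly between €239.4 and €623.1 — underbidding then forfeits a profitable win.
€228.4: below both → same outcome either way.
€777.3: above both → same outcome either way.
€668.6: above both → same outcome either way.
€77.1: below both → same outcome either way.
€861.1: above both → same outcome either way.
Count: 0.

0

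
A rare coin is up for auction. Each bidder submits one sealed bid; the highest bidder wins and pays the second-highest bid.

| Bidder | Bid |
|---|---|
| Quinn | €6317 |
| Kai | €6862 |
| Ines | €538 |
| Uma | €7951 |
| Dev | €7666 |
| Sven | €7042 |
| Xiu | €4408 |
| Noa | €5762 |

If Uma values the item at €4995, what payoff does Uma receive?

−€2671

Highest bid: Uma at €7951, so Uma wins.
Second-highest bid: Dev at €7666 — that is the price the winner pays.
Uma's payoff = value − price = €4995 − €7666 = −€2671.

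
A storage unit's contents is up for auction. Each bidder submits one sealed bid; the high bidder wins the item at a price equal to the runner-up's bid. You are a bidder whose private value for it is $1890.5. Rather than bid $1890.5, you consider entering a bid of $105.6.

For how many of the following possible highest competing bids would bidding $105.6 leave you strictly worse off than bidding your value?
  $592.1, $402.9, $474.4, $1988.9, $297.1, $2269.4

4

The deviation hurts exactly when the highest competing bid lies strictly between $105.6 and $1890.5 — underbidding then forfeits a profitable win.
$592.1: inside the interval → strictly worse (loss $1298.4).
$402.9: inside the interval → strictly worse (loss $1487.6).
$474.4: inside the interval → strictly worse (loss $1416.1).
$1988.9: above both → same outcome either way.
$297.1: inside the interval → strictly worse (loss $1593.4).
$2269.4: above both → same outcome either way.
Count: 4.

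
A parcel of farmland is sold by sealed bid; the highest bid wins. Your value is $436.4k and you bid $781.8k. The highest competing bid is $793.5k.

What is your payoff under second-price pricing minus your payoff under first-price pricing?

Your bid $781.8k is below $793.5k, so you lose under either rule.
Payoff is $0k in both cases; difference = $0k.

$0k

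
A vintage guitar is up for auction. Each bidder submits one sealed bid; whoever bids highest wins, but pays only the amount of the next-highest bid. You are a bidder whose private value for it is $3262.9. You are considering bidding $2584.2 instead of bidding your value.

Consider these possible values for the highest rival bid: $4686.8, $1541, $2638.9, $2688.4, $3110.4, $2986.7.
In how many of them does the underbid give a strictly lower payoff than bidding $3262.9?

The deviation hurts exactly when the highest competing bid lies strictly between $2584.2 and $3262.9 — underbidding then forfeits a profitable win.
$4686.8: above both → same outcome either way.
$1541: below both → same outcome either way.
$2638.9: inside the interval → strictly worse (loss $624).
$2688.4: inside the interval → strictly worse (loss $574.5).
$3110.4: inside the interval → strictly worse (loss $152.5).
$2986.7: inside the interval → strictly worse (loss $276.2).
Count: 4.

4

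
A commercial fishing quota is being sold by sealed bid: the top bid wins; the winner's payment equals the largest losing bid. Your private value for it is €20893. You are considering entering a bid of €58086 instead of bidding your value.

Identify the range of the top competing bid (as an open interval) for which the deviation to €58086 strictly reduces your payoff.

(€20893, €58086)

If the competing bid is below €20893, both bids win at the same price — no difference.
If it is above €58086, both bids lose — no difference.
If it lies strictly between €20893 and €58086, bidding your value loses (payoff 0) while bidding €58086 wins at a price above your value (payoff negative).
So the deviation strictly hurts on the open interval (€20893, €58086).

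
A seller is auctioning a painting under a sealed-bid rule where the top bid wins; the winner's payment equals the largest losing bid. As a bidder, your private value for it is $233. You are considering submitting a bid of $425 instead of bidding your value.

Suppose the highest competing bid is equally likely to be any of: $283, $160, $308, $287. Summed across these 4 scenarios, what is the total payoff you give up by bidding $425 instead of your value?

$179

The deviation costs you only when the competing bid falls strictly between $233 and $425; elsewhere both bids give the same outcome.
$283: truthful payoff $0, deviation payoff −$50 → loss $50.
$160: outcomes coincide → loss $0.
$308: truthful payoff $0, deviation payoff −$75 → loss $75.
$287: truthful payoff $0, deviation payoff −$54 → loss $54.
Total loss = $50 + $75 + $54 = $179.
Truthful bidding weakly dominates here: raising your bid can only win items priced above your value, and lowering it can only forfeit items priced below.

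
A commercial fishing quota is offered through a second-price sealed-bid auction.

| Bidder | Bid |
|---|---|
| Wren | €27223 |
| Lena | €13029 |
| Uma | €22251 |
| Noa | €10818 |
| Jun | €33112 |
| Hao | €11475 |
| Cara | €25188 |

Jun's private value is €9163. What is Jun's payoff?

Highest bid: Jun at €33112, so Jun wins.
Second-highest bid: Wren at €27223 — that is the price the winner pays.
Jun's payoff = value − price = €9163 − €27223 = −€18060.

−€18060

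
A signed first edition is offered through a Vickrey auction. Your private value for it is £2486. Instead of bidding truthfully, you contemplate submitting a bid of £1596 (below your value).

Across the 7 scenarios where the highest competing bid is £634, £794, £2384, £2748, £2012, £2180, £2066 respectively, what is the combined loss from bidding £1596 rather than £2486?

The deviation costs you only when the competing bid falls strictly between £1596 and £2486; elsewhere both bids give the same outcome.
£634: outcomes coincide → loss £0.
£794: outcomes coincide → loss £0.
£2384: truthful payoff £102, deviation payoff £0 → loss £102.
£2748: outcomes coincide → loss £0.
£2012: truthful payoff £474, deviation payoff £0 → loss £474.
£2180: truthful payoff £306, deviation payoff £0 → loss £306.
£2066: truthful payoff £420, deviation payoff £0 → loss £420.
Total loss = £102 + £474 + £306 + £420 = £1302.

£1302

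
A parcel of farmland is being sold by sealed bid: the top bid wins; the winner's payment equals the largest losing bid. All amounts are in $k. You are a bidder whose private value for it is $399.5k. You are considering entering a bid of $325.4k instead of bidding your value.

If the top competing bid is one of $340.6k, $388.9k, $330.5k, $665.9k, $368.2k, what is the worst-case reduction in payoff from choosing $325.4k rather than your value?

$69k

$340.6k: truthful gives $58.9k, deviation gives $0k → loss $58.9k.
$388.9k: truthful gives $10.6k, deviation gives $0k → loss $10.6k.
$330.5k: truthful gives $69k, deviation gives $0k → loss $69k.
$665.9k: same outcome either way → loss $0k.
$368.2k: truthful gives $31.3k, deviation gives $0k → loss $31.3k.
Maximum loss: $69k.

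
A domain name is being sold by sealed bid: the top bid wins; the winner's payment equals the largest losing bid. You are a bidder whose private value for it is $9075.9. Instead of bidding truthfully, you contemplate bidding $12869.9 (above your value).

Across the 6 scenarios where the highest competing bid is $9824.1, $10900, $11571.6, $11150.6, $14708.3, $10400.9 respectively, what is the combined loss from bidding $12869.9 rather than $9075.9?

$8467.7

The deviation costs you only when the competing bid falls strictly between $9075.9 and $12869.9; elsewhere both bids give the same outcome.
$9824.1: truthful payoff $0, deviation payoff −$748.2 → loss $748.2.
$10900: truthful payoff $0, deviation payoff −$1824.1 → loss $1824.1.
$11571.6: truthful payoff $0, deviation payoff −$2495.7 → loss $2495.7.
$11150.6: truthful payoff $0, deviation payoff −$2074.7 → loss $2074.7.
$14708.3: outcomes coincide → loss $0.
$10400.9: truthful payoff $0, deviation payoff −$1325 → loss $1325.
Total loss = $748.2 + $1824.1 + $2495.7 + $2074.7 + $1325 = $8467.7.
Truthful bidding weakly dominates here: raising your bid can only win items priced above your value, and lowering it can only forfeit items priced below.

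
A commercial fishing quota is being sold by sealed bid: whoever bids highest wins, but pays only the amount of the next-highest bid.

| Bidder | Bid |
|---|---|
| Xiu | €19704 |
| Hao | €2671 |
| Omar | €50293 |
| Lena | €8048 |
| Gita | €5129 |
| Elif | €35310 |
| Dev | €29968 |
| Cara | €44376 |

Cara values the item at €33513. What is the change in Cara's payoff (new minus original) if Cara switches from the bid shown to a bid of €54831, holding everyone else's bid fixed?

The highest bid among the other bidders is €50293; Cara's bid doesn't change that.
Original bid €44376: Cara is not highest (top rival bid is €50293); payoff €0.
Alternative bid €54831: Cara is highest, pays the top rival bid €50293; payoff €33513 − €50293 = −€16780.
Change in payoff = −€16780 − (€0) = −€16780.

−€16780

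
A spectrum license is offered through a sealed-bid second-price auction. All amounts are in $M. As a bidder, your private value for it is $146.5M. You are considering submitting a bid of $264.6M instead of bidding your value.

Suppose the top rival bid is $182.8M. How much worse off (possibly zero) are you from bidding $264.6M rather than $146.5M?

Bidding your value $146.5M: you lose (since $146.5M < $182.8M). Payoff $0M.
Bidding $264.6M: you win and pay $182.8M. Payoff $146.5M − $182.8M = −$36.3M.
The competing bid $182.8M lies between your value and your inflated bid, so overbidding wins an item priced above your value.
Loss from deviating = $0M − (−$36.3M) = $36.3M.

$36.3M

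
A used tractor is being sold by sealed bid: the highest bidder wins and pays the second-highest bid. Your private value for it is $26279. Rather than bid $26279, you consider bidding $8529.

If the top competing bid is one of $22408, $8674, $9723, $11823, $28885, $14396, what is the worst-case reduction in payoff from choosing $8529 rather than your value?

$17605

$22408: truthful gives $3871, deviation gives $0 → loss $3871.
$8674: truthful gives $17605, deviation gives $0 → loss $17605.
$9723: truthful gives $16556, deviation gives $0 → loss $16556.
$11823: truthful gives $14456, deviation gives $0 → loss $14456.
$28885: same outcome either way → loss $0.
$14396: truthful gives $11883, deviation gives $0 → loss $11883.
Maximum loss: $17605.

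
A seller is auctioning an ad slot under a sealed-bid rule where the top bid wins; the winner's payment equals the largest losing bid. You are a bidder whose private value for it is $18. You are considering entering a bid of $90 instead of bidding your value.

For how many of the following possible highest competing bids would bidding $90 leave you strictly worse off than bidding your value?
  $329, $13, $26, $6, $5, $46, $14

The deviation hurts exactly when the highest competing bid lies strictly between $18 and $90 — overbidding then wins at a price above your value.
$329: above both → same outcome either way.
$13: below both → same outcome either way.
$26: inside the interval → strictly worse (loss $8).
$6: below both → same outcome either way.
$5: below both → same outcome either way.
$46: inside the interval → strictly worse (loss $28).
$14: below both → same outcome either way.
Count: 2.

2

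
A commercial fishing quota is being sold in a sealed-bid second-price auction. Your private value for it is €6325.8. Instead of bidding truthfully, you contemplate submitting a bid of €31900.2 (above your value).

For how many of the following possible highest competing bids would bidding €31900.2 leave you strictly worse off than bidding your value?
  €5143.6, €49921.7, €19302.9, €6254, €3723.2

1

The deviation hurts exactly when the highest competing bid lies strictly between €6325.8 and €31900.2 — overbidding then wins at a price above your value.
€5143.6: below both → same outcome either way.
€49921.7: above both → same outcome either way.
€19302.9: inside the interval → strictly worse (loss €12977.1).
€6254: below both → same outcome either way.
€3723.2: below both → same outcome either way.
Count: 1.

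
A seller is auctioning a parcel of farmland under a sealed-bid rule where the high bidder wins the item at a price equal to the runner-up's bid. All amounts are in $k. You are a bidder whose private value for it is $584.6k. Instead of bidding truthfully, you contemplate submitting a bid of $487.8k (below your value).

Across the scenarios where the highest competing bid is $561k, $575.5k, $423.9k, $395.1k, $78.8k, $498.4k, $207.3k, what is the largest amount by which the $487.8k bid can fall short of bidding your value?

$561k: truthful gives $23.6k, deviation gives $0k → loss $23.6k.
$575.5k: truthful gives $9.1k, deviation gives $0k → loss $9.1k.
$423.9k: same outcome either way → loss $0k.
$395.1k: same outcome either way → loss $0k.
$78.8k: same outcome either way → loss $0k.
$498.4k: truthful gives $86.2k, deviation gives $0k → loss $86.2k.
$207.3k: same outcome either way → loss $0k.
Maximum loss: $86.2k.

$86.2k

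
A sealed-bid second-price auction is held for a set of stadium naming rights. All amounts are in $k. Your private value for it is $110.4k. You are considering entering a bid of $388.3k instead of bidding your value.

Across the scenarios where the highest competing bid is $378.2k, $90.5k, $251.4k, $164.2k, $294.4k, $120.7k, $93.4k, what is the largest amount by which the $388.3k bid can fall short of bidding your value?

$378.2k: truthful gives $0k, deviation gives −$267.8k → loss $267.8k.
$90.5k: same outcome either way → loss $0k.
$251.4k: truthful gives $0k, deviation gives −$141k → loss $141k.
$164.2k: truthful gives $0k, deviation gives −$53.8k → loss $53.8k.
$294.4k: truthful gives $0k, deviation gives −$184k → loss $184k.
$120.7k: truthful gives $0k, deviation gives −$10.3k → loss $10.3k.
$93.4k: same outcome either way → loss $0k.
Maximum loss: $267.8k.

$267.8k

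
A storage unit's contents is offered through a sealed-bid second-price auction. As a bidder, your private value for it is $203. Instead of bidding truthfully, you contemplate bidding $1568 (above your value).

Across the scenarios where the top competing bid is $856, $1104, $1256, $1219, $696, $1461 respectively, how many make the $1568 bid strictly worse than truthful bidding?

6

The deviation hurts exactly when the highest competing bid lies strictly between $203 and $1568 — overbidding then wins at a price above your value.
$856: inside the interval → strictly worse (loss $653).
$1104: inside the interval → strictly worse (loss $901).
$1256: inside the interval → strictly worse (loss $1053).
$1219: inside the interval → strictly worse (loss $1016).
$696: inside the interval → strictly worse (loss $493).
$1461: inside the interval → strictly worse (loss $1258).
Count: 6.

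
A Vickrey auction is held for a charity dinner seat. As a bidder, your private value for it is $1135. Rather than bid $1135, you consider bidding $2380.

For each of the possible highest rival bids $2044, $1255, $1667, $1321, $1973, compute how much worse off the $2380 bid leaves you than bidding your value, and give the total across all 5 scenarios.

The deviation costs you only when the competing bid falls strictly between $1135 and $2380; elsewhere both bids give the same outcome.
$2044: truthful payoff $0, deviation payoff −$909 → loss $909.
$1255: truthful payoff $0, deviation payoff −$120 → loss $120.
$1667: truthful payoff $0, deviation payoff −$532 → loss $532.
$1321: truthful payoff $0, deviation payoff −$186 → loss $186.
$1973: truthful payoff $0, deviation payoff −$838 → loss $838.
Total loss = $909 + $120 + $532 + $186 + $838 = $2585.

$2585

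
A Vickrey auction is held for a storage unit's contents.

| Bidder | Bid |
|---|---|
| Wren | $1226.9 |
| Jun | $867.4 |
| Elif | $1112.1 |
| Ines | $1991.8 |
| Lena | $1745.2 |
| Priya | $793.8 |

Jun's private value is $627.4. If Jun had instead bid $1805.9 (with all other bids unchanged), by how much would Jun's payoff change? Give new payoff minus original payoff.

$0

The highest bid among the other bidders is $1991.8; Jun's bid doesn't change that.
Original bid $867.4: Jun is not highest (top rival bid is $1991.8); payoff $0.
Alternative bid $1805.9: Jun is not highest (top rival bid is $1991.8); payoff $0.
Change in payoff = $0 − ($0) = $0.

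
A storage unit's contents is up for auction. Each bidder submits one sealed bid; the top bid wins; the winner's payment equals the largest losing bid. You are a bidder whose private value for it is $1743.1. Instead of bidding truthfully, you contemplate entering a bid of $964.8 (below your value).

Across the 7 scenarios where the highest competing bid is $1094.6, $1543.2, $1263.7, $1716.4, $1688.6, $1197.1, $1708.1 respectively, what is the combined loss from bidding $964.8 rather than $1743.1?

The deviation costs you only when the competing bid falls strictly between $964.8 and $1743.1; elsewhere both bids give the same outcome.
$1094.6: truthful payoff $648.5, deviation payoff $0 → loss $648.5.
$1543.2: truthful payoff $199.9, deviation payoff $0 → loss $199.9.
$1263.7: truthful payoff $479.4, deviation payoff $0 → loss $479.4.
$1716.4: truthful payoff $26.7, deviation payoff $0 → loss $26.7.
$1688.6: truthful payoff $54.5, deviation payoff $0 → loss $54.5.
$1197.1: truthful payoff $546, deviation payoff $0 → loss $546.
$1708.1: truthful payoff $35, deviation payoff $0 → loss $35.
Total loss = $648.5 + $199.9 + $479.4 + $26.7 + $54.5 + $546 + $35 = $1990.

$1990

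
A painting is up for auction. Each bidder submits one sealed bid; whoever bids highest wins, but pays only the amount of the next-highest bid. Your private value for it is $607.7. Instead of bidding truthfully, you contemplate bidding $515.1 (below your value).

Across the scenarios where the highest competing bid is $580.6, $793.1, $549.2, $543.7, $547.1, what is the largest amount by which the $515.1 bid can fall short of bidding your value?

$64

$580.6: truthful gives $27.1, deviation gives $0 → loss $27.1.
$793.1: same outcome either way → loss $0.
$549.2: truthful gives $58.5, deviation gives $0 → loss $58.5.
$543.7: truthful gives $64, deviation gives $0 → loss $64.
$547.1: truthful gives $60.6, deviation gives $0 → loss $60.6.
Maximum loss: $64.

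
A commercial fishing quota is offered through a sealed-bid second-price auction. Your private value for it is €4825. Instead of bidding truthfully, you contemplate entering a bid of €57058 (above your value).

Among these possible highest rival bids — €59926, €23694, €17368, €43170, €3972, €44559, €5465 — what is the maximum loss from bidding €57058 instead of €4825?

€59926: same outcome either way → loss €0.
€23694: truthful gives €0, deviation gives −€18869 → loss €18869.
€17368: truthful gives €0, deviation gives −€12543 → loss €12543.
€43170: truthful gives €0, deviation gives −€38345 → loss €38345.
€3972: same outcome either way → loss €0.
€44559: truthful gives €0, deviation gives −€39734 → loss €39734.
€5465: truthful gives €0, deviation gives −€640 → loss €640.
Maximum loss: €39734.

€39734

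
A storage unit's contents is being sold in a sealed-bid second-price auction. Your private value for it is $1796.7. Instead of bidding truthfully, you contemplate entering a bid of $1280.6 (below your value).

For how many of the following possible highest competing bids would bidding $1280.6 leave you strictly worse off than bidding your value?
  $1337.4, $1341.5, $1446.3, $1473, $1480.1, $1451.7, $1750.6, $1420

The deviation hurts exactly when the highest competing bid lies strictly between $1280.6 and $1796.7 — underbidding then forfeits a profitable win.
$1337.4: inside the interval → strictly worse (loss $459.3).
$1341.5: inside the interval → strictly worse (loss $455.2).
$1446.3: inside the interval → strictly worse (loss $350.4).
$1473: inside the interval → strictly worse (loss $323.7).
$1480.1: inside the interval → strictly worse (loss $316.6).
$1451.7: inside the interval → strictly worse (loss $345).
$1750.6: inside the interval → strictly worse (loss $46.1).
$1420: inside the interval → strictly worse (loss $376.7).
Count: 8.

8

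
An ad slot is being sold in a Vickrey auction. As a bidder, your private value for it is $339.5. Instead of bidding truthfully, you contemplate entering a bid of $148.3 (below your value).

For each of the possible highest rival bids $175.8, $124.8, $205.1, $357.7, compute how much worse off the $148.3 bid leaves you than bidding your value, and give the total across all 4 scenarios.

The deviation costs you only when the competing bid falls strictly between $148.3 and $339.5; elsewhere both bids give the same outcome.
$175.8: truthful payoff $163.7, deviation payoff $0 → loss $163.7.
$124.8: outcomes coincide → loss $0.
$205.1: truthful payoff $134.4, deviation payoff $0 → loss $134.4.
$357.7: outcomes coincide → loss $0.
Total loss = $163.7 + $134.4 = $298.1.

$298.1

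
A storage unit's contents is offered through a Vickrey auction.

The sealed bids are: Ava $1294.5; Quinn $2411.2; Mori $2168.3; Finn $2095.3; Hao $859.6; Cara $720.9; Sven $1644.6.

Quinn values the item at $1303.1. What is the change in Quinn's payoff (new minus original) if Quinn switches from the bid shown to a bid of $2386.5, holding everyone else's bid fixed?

The highest bid among the other bidders is $2168.3; Quinn's bid doesn't change that.
Original bid $2411.2: Quinn is highest, pays the top rival bid $2168.3; payoff $1303.1 − $2168.3 = −$865.2.
Alternative bid $2386.5: Quinn is highest, pays the top rival bid $2168.3; payoff $1303.1 − $2168.3 = −$865.2.
Change in payoff = −$865.2 − (−$865.2) = $0.

$0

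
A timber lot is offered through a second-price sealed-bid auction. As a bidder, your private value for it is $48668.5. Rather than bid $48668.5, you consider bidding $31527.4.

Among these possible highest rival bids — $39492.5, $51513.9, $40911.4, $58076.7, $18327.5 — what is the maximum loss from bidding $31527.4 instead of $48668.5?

$9176

$39492.5: truthful gives $9176, deviation gives $0 → loss $9176.
$51513.9: same outcome either way → loss $0.
$40911.4: truthful gives $7757.1, deviation gives $0 → loss $7757.1.
$58076.7: same outcome either way → loss $0.
$18327.5: same outcome either way → loss $0.
Maximum loss: $9176.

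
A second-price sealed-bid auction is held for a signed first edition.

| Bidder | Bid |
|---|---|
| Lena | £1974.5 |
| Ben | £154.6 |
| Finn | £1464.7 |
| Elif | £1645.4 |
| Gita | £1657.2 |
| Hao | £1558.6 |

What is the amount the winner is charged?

£1657.2

Highest bid: Lena at £1974.5, so Lena wins.
Second-highest bid: Gita at £1657.2 — that is the price the winner pays.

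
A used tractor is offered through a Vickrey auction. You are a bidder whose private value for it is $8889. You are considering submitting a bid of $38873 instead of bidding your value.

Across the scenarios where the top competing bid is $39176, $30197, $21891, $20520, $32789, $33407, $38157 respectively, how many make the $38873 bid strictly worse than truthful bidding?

The deviation hurts exactly when the highest competing bid lies strictly between $8889 and $38873 — overbidding then wins at a price above your value.
$39176: above both → same outcome either way.
$30197: inside the interval → strictly worse (loss $21308).
$21891: inside the interval → strictly worse (loss $13002).
$20520: inside the interval → strictly worse (loss $11631).
$32789: inside the interval → strictly worse (loss $23900).
$33407: inside the interval → strictly worse (loss $24518).
$38157: inside the interval → strictly worse (loss $29268).
Count: 6.

6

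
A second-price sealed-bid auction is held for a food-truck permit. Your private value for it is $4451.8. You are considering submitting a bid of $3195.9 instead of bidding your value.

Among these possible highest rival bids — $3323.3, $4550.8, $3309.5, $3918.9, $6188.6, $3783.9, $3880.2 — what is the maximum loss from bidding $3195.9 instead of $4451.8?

$3323.3: truthful gives $1128.5, deviation gives $0 → loss $1128.5.
$4550.8: same outcome either way → loss $0.
$3309.5: truthful gives $1142.3, deviation gives $0 → loss $1142.3.
$3918.9: truthful gives $532.9, deviation gives $0 → loss $532.9.
$6188.6: same outcome either way → loss $0.
$3783.9: truthful gives $667.9, deviation gives $0 → loss $667.9.
$3880.2: truthful gives $571.6, deviation gives $0 → loss $571.6.
Maximum loss: $1142.3.

$1142.3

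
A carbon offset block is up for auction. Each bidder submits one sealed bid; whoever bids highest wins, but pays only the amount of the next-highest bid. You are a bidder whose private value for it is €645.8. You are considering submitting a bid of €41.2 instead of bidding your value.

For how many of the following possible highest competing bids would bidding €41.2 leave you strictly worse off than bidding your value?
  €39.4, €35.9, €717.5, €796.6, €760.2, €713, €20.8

0

The deviation hurts exactly when the highest competing bid lies strictly between €41.2 and €645.8 — underbidding then forfeits a profitable win.
€39.4: below both → same outcome either way.
€35.9: below both → same outcome either way.
€717.5: above both → same outcome either way.
€796.6: above both → same outcome either way.
€760.2: above both → same outcome either way.
€713: above both → same outcome either way.
€20.8: below both → same outcome either way.
Count: 0.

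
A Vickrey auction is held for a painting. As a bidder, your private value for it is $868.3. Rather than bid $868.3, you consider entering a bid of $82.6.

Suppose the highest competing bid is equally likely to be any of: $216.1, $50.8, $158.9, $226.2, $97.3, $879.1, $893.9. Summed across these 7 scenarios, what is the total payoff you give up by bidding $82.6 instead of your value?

The deviation costs you only when the competing bid falls strictly between $82.6 and $868.3; elsewhere both bids give the same outcome.
$216.1: truthful payoff $652.2, deviation payoff $0 → loss $652.2.
$50.8: outcomes coincide → loss $0.
$158.9: truthful payoff $709.4, deviation payoff $0 → loss $709.4.
$226.2: truthful payoff $642.1, deviation payoff $0 → loss $642.1.
$97.3: truthful payoff $771, deviation payoff $0 → loss $771.
$879.1: outcomes coincide → loss $0.
$893.9: outcomes coincide → loss $0.
Total loss = $652.2 + $709.4 + $642.1 + $771 = $2774.7.

$2774.7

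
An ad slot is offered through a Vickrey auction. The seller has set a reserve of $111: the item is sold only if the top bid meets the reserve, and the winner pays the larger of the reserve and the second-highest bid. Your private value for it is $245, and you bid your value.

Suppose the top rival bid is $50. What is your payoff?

$134

Your bid $245 is the highest and exceeds the reserve.
Price = max(second-highest bid, reserve) = max($50, $111) = $111.
Payoff = $245 − $111 = $134.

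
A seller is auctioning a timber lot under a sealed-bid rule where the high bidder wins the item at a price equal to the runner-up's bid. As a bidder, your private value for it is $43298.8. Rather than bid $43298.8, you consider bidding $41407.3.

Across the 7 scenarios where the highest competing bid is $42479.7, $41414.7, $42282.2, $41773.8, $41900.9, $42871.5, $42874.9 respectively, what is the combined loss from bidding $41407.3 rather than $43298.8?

$7493.9

The deviation costs you only when the competing bid falls strictly between $41407.3 and $43298.8; elsewhere both bids give the same outcome.
$42479.7: truthful payoff $819.1, deviation payoff $0 → loss $819.1.
$41414.7: truthful payoff $1884.1, deviation payoff $0 → loss $1884.1.
$42282.2: truthful payoff $1016.6, deviation payoff $0 → loss $1016.6.
$41773.8: truthful payoff $1525, deviation payoff $0 → loss $1525.
$41900.9: truthful payoff $1397.9, deviation payoff $0 → loss $1397.9.
$42871.5: truthful payoff $427.3, deviation payoff $0 → loss $427.3.
$42874.9: truthful payoff $423.9, deviation payoff $0 → loss $423.9.
Total loss = $819.1 + $1884.1 + $1016.6 + $1525 + $1397.9 + $427.3 + $423.9 = $7493.9.
Truthful bidding weakly dominates here: raising your bid can only win items priced above your value, and lowering it can only forfeit items priced below.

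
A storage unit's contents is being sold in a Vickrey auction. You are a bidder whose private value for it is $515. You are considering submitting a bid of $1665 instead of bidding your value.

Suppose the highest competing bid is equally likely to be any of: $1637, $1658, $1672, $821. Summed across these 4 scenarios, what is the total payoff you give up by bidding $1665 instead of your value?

$2571

The deviation costs you only when the competing bid falls strictly between $515 and $1665; elsewhere both bids give the same outcome.
$1637: truthful payoff $0, deviation payoff −$1122 → loss $1122.
$1658: truthful payoff $0, deviation payoff −$1143 → loss $1143.
$1672: outcomes coincide → loss $0.
$821: truthful payoff $0, deviation payoff −$306 → loss $306.
Total loss = $1122 + $1143 + $306 = $2571.
Because the price is fixed by the runner-up's bid, deviating from your value can only change a good outcome into a bad one — never the reverse.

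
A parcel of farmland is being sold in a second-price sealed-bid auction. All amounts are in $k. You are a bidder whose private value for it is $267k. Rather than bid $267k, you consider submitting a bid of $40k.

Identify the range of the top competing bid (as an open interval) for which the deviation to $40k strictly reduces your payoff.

If the competing bid is below $40k, both bids win at the same price — no difference.
If it is above $267k, both bids lose — no difference.
If it lies strictly between $40k and $267k, bidding your value wins at a price below your value (positive payoff) while bidding $40k loses (payoff 0).
So the deviation strictly hurts on the open interval ($40k, $267k).

($40k, $267k)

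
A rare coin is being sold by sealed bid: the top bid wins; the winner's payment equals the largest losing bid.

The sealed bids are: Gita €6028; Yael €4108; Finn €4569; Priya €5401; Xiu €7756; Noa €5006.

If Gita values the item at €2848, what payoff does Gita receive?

€0

Highest bid: Xiu at €7756, so Xiu wins.
Second-highest bid: Gita at €6028 — that is the price the winner pays.
Gita did not win, so Gita pays nothing and receives nothing: payoff €0.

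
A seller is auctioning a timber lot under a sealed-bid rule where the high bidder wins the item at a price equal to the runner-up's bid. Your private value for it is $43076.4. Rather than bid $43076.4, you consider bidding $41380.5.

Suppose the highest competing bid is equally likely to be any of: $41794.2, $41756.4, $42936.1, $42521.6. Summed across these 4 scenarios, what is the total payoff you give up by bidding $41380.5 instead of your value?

The deviation costs you only when the competing bid falls strictly between $41380.5 and $43076.4; elsewhere both bids give the same outcome.
$41794.2: truthful payoff $1282.2, deviation payoff $0 → loss $1282.2.
$41756.4: truthful payoff $1320, deviation payoff $0 → loss $1320.
$42936.1: truthful payoff $140.3, deviation payoff $0 → loss $140.3.
$42521.6: truthful payoff $554.8, deviation payoff $0 → loss $554.8.
Total loss = $1282.2 + $1320 + $140.3 + $554.8 = $3297.3.

$3297.3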